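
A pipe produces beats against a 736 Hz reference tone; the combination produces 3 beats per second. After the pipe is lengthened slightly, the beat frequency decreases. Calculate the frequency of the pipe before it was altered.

|f − 736| = 3, so the pipe was at either 733 Hz or 739 Hz.
A longer pipe has a lower fundamental; the adjustment lowers the pipe's frequency.
The beat rate fell, so the adjustment moved the pipe toward 736 Hz — it must have started above the reference.

739 Hz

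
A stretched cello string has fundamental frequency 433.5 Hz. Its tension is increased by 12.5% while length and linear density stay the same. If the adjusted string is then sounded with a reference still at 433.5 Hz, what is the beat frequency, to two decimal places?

26.30 Hz

For a string, f ∝ √T, so the new frequency is 433.5·√1.125 = 459.7962 Hz.
f_beat = |459.7962 − 433.5| = 26.30 Hz.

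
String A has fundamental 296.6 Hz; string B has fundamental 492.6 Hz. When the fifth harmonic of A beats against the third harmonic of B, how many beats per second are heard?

Fifth harmonic of the first: 5·296.6 = 1483.0 Hz.
Third harmonic of the second: 3·492.6 = 1477.8 Hz.
f_beat = |1483.0 − 1477.8| = 5.2 Hz.

5.2 Hz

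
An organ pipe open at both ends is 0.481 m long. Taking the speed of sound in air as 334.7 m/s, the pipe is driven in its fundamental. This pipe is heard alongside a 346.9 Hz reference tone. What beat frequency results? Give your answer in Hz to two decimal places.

Open pipe: f_n = n·v/(2L) = 1·334.7/(2·0.481) = 347.9210 Hz.
f_beat = |347.9210 − 346.9| = 1.02 Hz.

1.02 Hz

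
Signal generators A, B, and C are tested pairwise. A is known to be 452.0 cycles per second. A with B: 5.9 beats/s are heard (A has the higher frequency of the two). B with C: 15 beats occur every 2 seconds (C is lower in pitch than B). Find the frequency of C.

B is below A, so f_B = 452.0 − 5.9 = 446.1 Hz.
B–C: Beat frequency = 15/2 = 7.5 Hz.
C is below B, so f_C = 446.1 − 7.5 = 438.6 Hz.

438.6 Hz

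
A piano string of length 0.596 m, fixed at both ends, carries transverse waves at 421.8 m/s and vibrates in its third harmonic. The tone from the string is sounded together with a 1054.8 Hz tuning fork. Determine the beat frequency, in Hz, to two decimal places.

For a string fixed at both ends, f_n = n·v/(2L) = 3·421.8/(2·0.596) = 1061.5772 Hz.
f_beat = |1061.5772 − 1054.8| = 6.78 Hz.

6.78 Hz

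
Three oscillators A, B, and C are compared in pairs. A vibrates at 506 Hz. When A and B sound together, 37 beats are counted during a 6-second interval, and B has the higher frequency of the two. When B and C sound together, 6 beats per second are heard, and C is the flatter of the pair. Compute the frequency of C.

506.1667 Hz

A–B: Beat frequency = 37/6 = 6.1667 Hz.
B is above A, so f_B = 506 + 6.1667 = 512.1667 Hz.
C is below B, so f_C = 512.1667 − 6 = 506.1667 Hz.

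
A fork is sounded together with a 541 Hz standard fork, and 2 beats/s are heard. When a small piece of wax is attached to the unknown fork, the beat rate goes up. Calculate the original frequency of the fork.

|f − 541| = 2, so the fork was at either 539 Hz or 543 Hz.
Loading a fork with wax lowers its frequency; the adjustment lowers the fork's frequency.
The beat rate rose, so the adjustment moved the fork further from 541 Hz — it was already below the reference.

539 Hz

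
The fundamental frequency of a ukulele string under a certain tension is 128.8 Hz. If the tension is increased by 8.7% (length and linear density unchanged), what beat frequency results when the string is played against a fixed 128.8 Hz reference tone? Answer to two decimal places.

For a string, f ∝ √T, so the new frequency is 128.8·√1.087 = 134.2860 Hz.
f_beat = |134.2860 − 128.8| = 5.49 Hz.

5.49 Hz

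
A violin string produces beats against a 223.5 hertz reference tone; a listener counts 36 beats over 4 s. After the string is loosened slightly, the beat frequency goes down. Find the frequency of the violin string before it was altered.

232.5 Hz

Beat frequency = 36/4 = 9 Hz.
|f − 223.5| = 9, so the violin string was at either 214.5 Hz or 232.5 Hz.
Reducing tension lowers a string's frequency; the adjustment lowers the violin string's frequency.
The beat rate fell, so the adjustment moved the violin string toward 223.5 Hz — it must have started above the reference.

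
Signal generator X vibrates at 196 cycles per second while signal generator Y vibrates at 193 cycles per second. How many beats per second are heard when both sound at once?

f_beat = |f₁ − f₂|.
|196 − 193| = 3 Hz.

3 Hz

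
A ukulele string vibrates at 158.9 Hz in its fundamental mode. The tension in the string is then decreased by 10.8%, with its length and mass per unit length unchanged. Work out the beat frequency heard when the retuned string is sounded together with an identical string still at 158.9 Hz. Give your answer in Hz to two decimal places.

8.83 Hz

For a string, f ∝ √T, so the new frequency is 158.9·√0.892 = 150.0743 Hz.
f_beat = |150.0743 − 158.9| = 8.83 Hz.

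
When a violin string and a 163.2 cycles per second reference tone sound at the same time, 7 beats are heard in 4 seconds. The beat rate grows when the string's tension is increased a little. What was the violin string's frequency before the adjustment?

Beat frequency = 7/4 = 1.75 Hz.
|f − 163.2| = 1.75, so the violin string was at either 161.45 Hz or 164.95 Hz.
Higher tension means higher frequency; the adjustment raises the violin string's frequency.
The beat rate rose, so the adjustment moved the violin string further from 163.2 Hz — it was already above the reference.

164.95 Hz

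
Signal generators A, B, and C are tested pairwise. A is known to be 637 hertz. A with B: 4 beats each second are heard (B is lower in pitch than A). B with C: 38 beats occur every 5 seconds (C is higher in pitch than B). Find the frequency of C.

640.6 Hz

B is below A, so f_B = 637 − 4 = 633 Hz.
B–C: Beat frequency = 38/5 = 7.6 Hz.
C is above B, so f_C = 633 + 7.6 = 640.6 Hz.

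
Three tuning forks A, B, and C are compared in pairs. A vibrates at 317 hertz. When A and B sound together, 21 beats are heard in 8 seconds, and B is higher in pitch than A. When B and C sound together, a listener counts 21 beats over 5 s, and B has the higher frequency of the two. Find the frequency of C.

315.425 Hz

A–B: Beat frequency = 21/8 = 2.625 Hz.
B is above A, so f_B = 317 + 2.625 = 319.625 Hz.
B–C: Beat frequency = 21/5 = 4.2 Hz.
C is below B, so f_C = 319.625 − 4.2 = 315.425 Hz.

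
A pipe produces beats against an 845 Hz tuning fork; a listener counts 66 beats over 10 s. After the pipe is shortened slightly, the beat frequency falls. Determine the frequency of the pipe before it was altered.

838.4 Hz

Beat frequency = 66/10 = 6.6 Hz.
|f − 845| = 6.6, so the pipe was at either 838.4 Hz or 851.6 Hz.
A shorter pipe has a higher fundamental; the adjustment raises the pipe's frequency.
The beat rate fell, so the adjustment moved the pipe toward 845 Hz — it must have started below the reference.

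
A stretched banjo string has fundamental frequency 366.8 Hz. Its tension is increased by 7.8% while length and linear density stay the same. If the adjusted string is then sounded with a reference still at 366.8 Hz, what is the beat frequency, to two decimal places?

For a string, f ∝ √T, so the new frequency is 366.8·√1.078 = 380.8366 Hz.
f_beat = |380.8366 − 366.8| = 14.04 Hz.

14.04 Hz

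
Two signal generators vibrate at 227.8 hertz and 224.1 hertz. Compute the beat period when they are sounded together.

0.270 s

f_beat = |227.8 − 224.1| = 3.7 Hz.
Beat period T = 1 / f_beat = 1 / 3.7 s.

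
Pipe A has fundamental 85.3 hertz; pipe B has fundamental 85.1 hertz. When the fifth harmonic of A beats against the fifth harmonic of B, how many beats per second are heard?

1.0 Hz

Fifth harmonic of the first: 5·85.3 = 426.5 Hz.
Fifth harmonic of the second: 5·85.1 = 425.5 Hz.
f_beat = |426.5 − 425.5| = 1.0 Hz.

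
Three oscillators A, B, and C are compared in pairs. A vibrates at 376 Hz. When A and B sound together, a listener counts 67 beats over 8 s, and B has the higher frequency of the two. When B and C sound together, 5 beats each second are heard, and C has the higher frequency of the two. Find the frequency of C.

389.375 Hz

A–B: Beat frequency = 67/8 = 8.375 Hz.
B is above A, so f_B = 376 + 8.375 = 384.375 Hz.
C is above B, so f_C = 384.375 + 5 = 389.375 Hz.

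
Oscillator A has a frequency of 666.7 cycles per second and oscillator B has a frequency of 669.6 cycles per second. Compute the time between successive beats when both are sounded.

f_beat = |666.7 − 669.6| = 2.9 Hz.
Beat period T = 1 / f_beat = 1 / 2.9 s.

0.345 s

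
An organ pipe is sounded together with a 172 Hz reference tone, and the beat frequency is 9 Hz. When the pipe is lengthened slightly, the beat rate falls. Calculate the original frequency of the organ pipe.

181 Hz

|f − 172| = 9, so the organ pipe was at either 163 Hz or 181 Hz.
A longer pipe has a lower fundamental; the adjustment lowers the organ pipe's frequency.
The beat rate fell, so the adjustment moved the organ pipe toward 172 Hz — it must have started above the reference.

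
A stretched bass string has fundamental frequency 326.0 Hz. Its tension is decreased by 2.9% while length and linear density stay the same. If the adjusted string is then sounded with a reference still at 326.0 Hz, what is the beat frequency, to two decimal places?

4.76 Hz

For a string, f ∝ √T, so the new frequency is 326.0·√0.971 = 321.2382 Hz.
f_beat = |321.2382 − 326.0| = 4.76 Hz.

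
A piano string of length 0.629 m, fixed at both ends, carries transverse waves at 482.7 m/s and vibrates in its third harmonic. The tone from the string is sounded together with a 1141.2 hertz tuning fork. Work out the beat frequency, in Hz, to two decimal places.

For a string fixed at both ends, f_n = n·v/(2L) = 3·482.7/(2·0.629) = 1151.1129 Hz.
f_beat = |1151.1129 − 1141.2| = 9.91 Hz.

9.91 Hz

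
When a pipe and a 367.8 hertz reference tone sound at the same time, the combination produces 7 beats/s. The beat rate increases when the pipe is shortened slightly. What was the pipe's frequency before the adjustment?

374.8 Hz

|f − 367.8| = 7, so the pipe was at either 360.8 Hz or 374.8 Hz.
A shorter pipe has a higher fundamental; the adjustment raises the pipe's frequency.
The beat rate rose, so the adjustment moved the pipe further from 367.8 Hz — it was already above the reference.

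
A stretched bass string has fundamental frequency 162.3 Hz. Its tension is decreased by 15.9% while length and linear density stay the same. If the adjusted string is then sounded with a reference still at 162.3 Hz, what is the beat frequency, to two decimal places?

For a string, f ∝ √T, so the new frequency is 162.3·√0.841 = 148.8389 Hz.
f_beat = |148.8389 − 162.3| = 13.46 Hz.

13.46 Hz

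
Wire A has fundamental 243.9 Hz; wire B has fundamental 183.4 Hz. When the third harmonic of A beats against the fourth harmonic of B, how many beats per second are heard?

Third harmonic of the first: 3·243.9 = 731.7 Hz.
Fourth harmonic of the second: 4·183.4 = 733.6 Hz.
f_beat = |731.7 − 733.6| = 1.9 Hz.

1.9 Hz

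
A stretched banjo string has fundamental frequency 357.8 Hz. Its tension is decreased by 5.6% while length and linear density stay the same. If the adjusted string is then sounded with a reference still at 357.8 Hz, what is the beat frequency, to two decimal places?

10.16 Hz

For a string, f ∝ √T, so the new frequency is 357.8·√0.944 = 347.6373 Hz.
f_beat = |347.6373 − 357.8| = 10.16 Hz.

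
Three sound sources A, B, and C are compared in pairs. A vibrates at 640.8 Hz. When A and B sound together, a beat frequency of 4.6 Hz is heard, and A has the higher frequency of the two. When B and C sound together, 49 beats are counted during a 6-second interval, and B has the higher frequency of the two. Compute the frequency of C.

628.0333 Hz

B is below A, so f_B = 640.8 − 4.6 = 636.2 Hz.
B–C: Beat frequency = 49/6 = 8.1667 Hz.
C is below B, so f_C = 636.2 − 8.1667 = 628.0333 Hz.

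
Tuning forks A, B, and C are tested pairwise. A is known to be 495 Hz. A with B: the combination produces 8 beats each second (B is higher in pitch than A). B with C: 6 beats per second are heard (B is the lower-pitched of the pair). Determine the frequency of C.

509 Hz

B is above A, so f_B = 495 + 8 = 503 Hz.
C is above B, so f_C = 503 + 6 = 509 Hz.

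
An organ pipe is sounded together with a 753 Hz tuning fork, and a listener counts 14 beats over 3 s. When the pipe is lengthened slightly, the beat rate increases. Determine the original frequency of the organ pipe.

748.3333 Hz

Beat frequency = 14/3 = 4.6667 Hz.
|f − 753| = 4.6667, so the organ pipe was at either 748.3333 Hz or 757.6667 Hz.
A longer pipe has a lower fundamental; the adjustment lowers the organ pipe's frequency.
The beat rate rose, so the adjustment moved the organ pipe further from 753 Hz — it was already below the reference.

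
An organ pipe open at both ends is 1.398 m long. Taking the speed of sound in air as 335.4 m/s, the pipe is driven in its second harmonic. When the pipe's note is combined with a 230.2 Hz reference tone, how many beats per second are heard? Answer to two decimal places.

9.71 Hz

Open pipe: f_n = n·v/(2L) = 2·335.4/(2·1.398) = 239.9142 Hz.
f_beat = |239.9142 − 230.2| = 9.71 Hz.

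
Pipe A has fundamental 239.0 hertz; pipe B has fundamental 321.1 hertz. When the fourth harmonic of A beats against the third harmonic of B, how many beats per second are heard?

Fourth harmonic of the first: 4·239.0 = 956.0 Hz.
Third harmonic of the second: 3·321.1 = 963.3 Hz.
f_beat = |956.0 − 963.3| = 7.3 Hz.

7.3 Hz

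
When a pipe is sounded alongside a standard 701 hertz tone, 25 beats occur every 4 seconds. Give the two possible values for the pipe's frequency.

Beat frequency = 25/4 = 6.25 Hz.
|f − 701| = 6.25, so f = 701 ± 6.25.

694.75 Hz or 707.25 Hz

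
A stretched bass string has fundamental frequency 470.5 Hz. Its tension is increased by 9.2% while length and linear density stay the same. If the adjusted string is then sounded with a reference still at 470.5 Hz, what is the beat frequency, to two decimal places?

For a string, f ∝ √T, so the new frequency is 470.5·√1.092 = 491.6669 Hz.
f_beat = |491.6669 − 470.5| = 21.17 Hz.

21.17 Hz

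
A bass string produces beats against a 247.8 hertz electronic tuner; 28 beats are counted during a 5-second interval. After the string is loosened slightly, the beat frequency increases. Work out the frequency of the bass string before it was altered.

Beat frequency = 28/5 = 5.6 Hz.
|f − 247.8| = 5.6, so the bass string was at either 242.2 Hz or 253.4 Hz.
Reducing tension lowers a string's frequency; the adjustment lowers the bass string's frequency.
The beat rate rose, so the adjustment moved the bass string further from 247.8 Hz — it was already below the reference.

242.2 Hz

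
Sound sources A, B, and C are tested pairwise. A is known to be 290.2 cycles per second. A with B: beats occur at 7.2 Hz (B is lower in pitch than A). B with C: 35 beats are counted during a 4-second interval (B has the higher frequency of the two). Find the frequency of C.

274.25 Hz

B is below A, so f_B = 290.2 − 7.2 = 283 Hz.
B–C: Beat frequency = 35/4 = 8.75 Hz.
C is below B, so f_C = 283 − 8.75 = 274.25 Hz.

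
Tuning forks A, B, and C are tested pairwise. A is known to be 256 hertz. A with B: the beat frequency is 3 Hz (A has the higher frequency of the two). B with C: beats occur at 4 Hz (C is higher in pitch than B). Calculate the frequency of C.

B is below A, so f_B = 256 − 3 = 253 Hz.
C is above B, so f_C = 253 + 4 = 257 Hz.

257 Hz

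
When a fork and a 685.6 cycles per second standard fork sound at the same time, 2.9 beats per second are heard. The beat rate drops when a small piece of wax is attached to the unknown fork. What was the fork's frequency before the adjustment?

688.5 Hz

|f − 685.6| = 2.9, so the fork was at either 682.7 Hz or 688.5 Hz.
Loading a fork with wax lowers its frequency; the adjustment lowers the fork's frequency.
The beat rate fell, so the adjustment moved the fork toward 685.6 Hz — it must have started above the reference.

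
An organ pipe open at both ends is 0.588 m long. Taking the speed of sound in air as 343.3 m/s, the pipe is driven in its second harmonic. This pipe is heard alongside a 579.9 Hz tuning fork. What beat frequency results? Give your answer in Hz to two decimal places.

3.94 Hz

Open pipe: f_n = n·v/(2L) = 2·343.3/(2·0.588) = 583.8435 Hz.
f_beat = |583.8435 − 579.9| = 3.94 Hz.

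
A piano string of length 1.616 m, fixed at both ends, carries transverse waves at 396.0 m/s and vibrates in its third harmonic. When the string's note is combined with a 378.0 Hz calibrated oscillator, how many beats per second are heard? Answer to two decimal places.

10.43 Hz

For a string fixed at both ends, f_n = n·v/(2L) = 3·396.0/(2·1.616) = 367.5743 Hz.
f_beat = |367.5743 − 378.0| = 10.43 Hz.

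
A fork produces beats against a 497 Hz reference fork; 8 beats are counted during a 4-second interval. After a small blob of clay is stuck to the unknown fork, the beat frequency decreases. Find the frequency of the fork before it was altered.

Beat frequency = 8/4 = 2 Hz.
|f − 497| = 2, so the fork was at either 495 Hz or 499 Hz.
Adding mass to a fork lowers its frequency; the adjustment lowers the fork's frequency.
The beat rate fell, so the adjustment moved the fork toward 497 Hz — it must have started above the reference.

499 Hz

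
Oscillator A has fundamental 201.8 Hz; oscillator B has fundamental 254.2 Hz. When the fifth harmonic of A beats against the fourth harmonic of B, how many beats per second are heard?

Fifth harmonic of the first: 5·201.8 = 1009.0 Hz.
Fourth harmonic of the second: 4·254.2 = 1016.8 Hz.
f_beat = |1009.0 − 1016.8| = 7.8 Hz.

7.8 Hz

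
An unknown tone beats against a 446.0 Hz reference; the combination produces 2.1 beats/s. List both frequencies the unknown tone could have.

|f − 446.0| = 2.1, so f = 446.0 ± 2.1.

443.9 Hz or 448.1 Hz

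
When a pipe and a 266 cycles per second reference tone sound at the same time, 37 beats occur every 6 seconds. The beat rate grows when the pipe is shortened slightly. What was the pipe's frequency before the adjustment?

Beat frequency = 37/6 = 6.1667 Hz.
|f − 266| = 6.1667, so the pipe was at either 259.8333 Hz or 272.1667 Hz.
A shorter pipe has a higher fundamental; the adjustment raises the pipe's frequency.
The beat rate rose, so the adjustment moved the pipe further from 266 Hz — it was already above the reference.

272.1667 Hz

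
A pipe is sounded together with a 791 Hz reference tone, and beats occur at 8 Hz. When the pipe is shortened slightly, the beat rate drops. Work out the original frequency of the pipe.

783 Hz

|f − 791| = 8, so the pipe was at either 783 Hz or 799 Hz.
A shorter pipe has a higher fundamental; the adjustment raises the pipe's frequency.
The beat rate fell, so the adjustment moved the pipe toward 791 Hz — it must have started below the reference.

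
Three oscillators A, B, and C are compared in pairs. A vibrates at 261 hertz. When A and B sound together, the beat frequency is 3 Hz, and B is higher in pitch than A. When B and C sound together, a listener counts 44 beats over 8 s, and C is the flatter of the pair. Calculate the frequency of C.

B is above A, so f_B = 261 + 3 = 264 Hz.
B–C: Beat frequency = 44/8 = 5.5 Hz.
C is below B, so f_C = 264 − 5.5 = 258.5 Hz.

258.5 Hz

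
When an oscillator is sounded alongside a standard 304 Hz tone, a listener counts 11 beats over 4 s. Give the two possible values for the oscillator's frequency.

301.25 Hz or 306.75 Hz

Beat frequency = 11/4 = 2.75 Hz.
|f − 304| = 2.75, so f = 304 ± 2.75.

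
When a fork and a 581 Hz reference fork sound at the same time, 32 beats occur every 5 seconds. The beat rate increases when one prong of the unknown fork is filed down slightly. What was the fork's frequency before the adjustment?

587.4 Hz

Beat frequency = 32/5 = 6.4 Hz.
|f − 581| = 6.4, so the fork was at either 574.6 Hz or 587.4 Hz.
Filing a prong removes mass and raises the fork's frequency; the adjustment raises the fork's frequency.
The beat rate rose, so the adjustment moved the fork further from 581 Hz — it was already above the reference.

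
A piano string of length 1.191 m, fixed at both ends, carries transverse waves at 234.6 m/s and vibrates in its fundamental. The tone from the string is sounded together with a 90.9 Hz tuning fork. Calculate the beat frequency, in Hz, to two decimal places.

7.59 Hz

For a string fixed at both ends, f_n = n·v/(2L) = 1·234.6/(2·1.191) = 98.4887 Hz.
f_beat = |98.4887 − 90.9| = 7.59 Hz.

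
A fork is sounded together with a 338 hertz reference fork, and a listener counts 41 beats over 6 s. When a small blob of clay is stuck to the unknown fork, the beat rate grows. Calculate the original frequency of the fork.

331.1667 Hz

Beat frequency = 41/6 = 6.8333 Hz.
|f − 338| = 6.8333, so the fork was at either 331.1667 Hz or 344.8333 Hz.
Adding mass to a fork lowers its frequency; the adjustment lowers the fork's frequency.
The beat rate rose, so the adjustment moved the fork further from 338 Hz — it was already below the reference.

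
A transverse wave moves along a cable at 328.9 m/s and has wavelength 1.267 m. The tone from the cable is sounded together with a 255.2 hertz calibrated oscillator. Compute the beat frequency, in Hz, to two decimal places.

4.39 Hz

Source frequency f = v/λ = 328.9/1.267 = 259.5896 Hz.
f_beat = |259.5896 − 255.2| = 4.39 Hz.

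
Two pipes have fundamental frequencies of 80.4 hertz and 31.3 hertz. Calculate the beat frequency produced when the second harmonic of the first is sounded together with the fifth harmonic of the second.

Second harmonic of the first: 2·80.4 = 160.8 Hz.
Fifth harmonic of the second: 5·31.3 = 156.5 Hz.
f_beat = |160.8 − 156.5| = 4.3 Hz.

4.3 Hz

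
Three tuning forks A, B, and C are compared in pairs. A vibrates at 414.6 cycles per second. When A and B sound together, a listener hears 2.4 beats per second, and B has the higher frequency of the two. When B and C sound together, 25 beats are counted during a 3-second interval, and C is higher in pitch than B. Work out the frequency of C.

B is above A, so f_B = 414.6 + 2.4 = 417 Hz.
B–C: Beat frequency = 25/3 = 8.3333 Hz.
C is above B, so f_C = 417 + 8.3333 = 425.3333 Hz.

425.3333 Hz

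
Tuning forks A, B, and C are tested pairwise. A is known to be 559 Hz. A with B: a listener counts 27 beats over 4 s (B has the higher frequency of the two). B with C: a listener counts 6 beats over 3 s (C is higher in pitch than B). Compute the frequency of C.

A–B: Beat frequency = 27/4 = 6.75 Hz.
B is above A, so f_B = 559 + 6.75 = 565.75 Hz.
B–C: Beat frequency = 6/3 = 2 Hz.
C is above B, so f_C = 565.75 + 2 = 567.75 Hz.

567.75 Hz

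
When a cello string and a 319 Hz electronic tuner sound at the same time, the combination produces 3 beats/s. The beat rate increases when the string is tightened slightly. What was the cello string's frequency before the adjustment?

|f − 319| = 3, so the cello string was at either 316 Hz or 322 Hz.
Increasing tension raises a string's frequency; the adjustment raises the cello string's frequency.
The beat rate rose, so the adjustment moved the cello string further from 319 Hz — it was already above the reference.

322 Hz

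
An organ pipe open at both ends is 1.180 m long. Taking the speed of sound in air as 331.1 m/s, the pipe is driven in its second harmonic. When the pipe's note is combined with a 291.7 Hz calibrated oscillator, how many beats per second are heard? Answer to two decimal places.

Open pipe: f_n = n·v/(2L) = 2·331.1/(2·1.180) = 280.5932 Hz.
f_beat = |280.5932 − 291.7| = 11.11 Hz.

11.11 Hz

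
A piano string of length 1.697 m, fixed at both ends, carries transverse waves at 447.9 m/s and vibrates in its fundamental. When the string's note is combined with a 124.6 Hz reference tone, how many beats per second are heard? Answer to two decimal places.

For a string fixed at both ends, f_n = n·v/(2L) = 1·447.9/(2·1.697) = 131.9682 Hz.
f_beat = |131.9682 − 124.6| = 7.37 Hz.

7.37 Hz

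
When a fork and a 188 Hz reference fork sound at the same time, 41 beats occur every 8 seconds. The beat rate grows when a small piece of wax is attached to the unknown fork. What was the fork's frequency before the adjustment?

182.875 Hz

Beat frequency = 41/8 = 5.125 Hz.
|f − 188| = 5.125, so the fork was at either 182.875 Hz or 193.125 Hz.
Loading a fork with wax lowers its frequency; the adjustment lowers the fork's frequency.
The beat rate rose, so the adjustment moved the fork further from 188 Hz — it was already below the reference.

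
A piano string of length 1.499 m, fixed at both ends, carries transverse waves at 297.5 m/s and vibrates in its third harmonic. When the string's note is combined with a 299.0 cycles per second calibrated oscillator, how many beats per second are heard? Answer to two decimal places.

For a string fixed at both ends, f_n = n·v/(2L) = 3·297.5/(2·1.499) = 297.6985 Hz.
f_beat = |297.6985 − 299.0| = 1.30 Hz.

1.30 Hz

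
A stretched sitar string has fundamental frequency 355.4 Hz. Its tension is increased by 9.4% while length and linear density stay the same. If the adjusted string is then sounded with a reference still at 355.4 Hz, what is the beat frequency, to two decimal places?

For a string, f ∝ √T, so the new frequency is 355.4·√1.094 = 371.7287 Hz.
f_beat = |371.7287 − 355.4| = 16.33 Hz.

16.33 Hz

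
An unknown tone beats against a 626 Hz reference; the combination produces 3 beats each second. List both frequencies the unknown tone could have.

623 Hz or 629 Hz

|f − 626| = 3, so f = 626 ± 3.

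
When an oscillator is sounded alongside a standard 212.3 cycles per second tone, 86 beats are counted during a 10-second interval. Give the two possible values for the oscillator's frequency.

203.7 Hz or 220.9 Hz

Beat frequency = 86/10 = 8.6 Hz.
|f − 212.3| = 8.6, so f = 212.3 ± 8.6.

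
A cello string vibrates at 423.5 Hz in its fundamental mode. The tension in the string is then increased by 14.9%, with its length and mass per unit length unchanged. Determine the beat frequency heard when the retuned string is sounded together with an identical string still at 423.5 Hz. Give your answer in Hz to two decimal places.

For a string, f ∝ √T, so the new frequency is 423.5·√1.149 = 453.9557 Hz.
f_beat = |453.9557 − 423.5| = 30.46 Hz.

30.46 Hz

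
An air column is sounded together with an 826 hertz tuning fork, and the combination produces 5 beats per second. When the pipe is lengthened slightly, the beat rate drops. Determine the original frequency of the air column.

|f − 826| = 5, so the air column was at either 821 Hz or 831 Hz.
A longer pipe has a lower fundamental; the adjustment lowers the air column's frequency.
The beat rate fell, so the adjustment moved the air column toward 826 Hz — it must have started above the reference.

831 Hz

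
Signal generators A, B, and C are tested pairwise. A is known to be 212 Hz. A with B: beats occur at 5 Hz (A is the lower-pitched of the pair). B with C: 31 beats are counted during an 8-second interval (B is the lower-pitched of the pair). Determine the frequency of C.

B is above A, so f_B = 212 + 5 = 217 Hz.
B–C: Beat frequency = 31/8 = 3.875 Hz.
C is above B, so f_C = 217 + 3.875 = 220.875 Hz.

220.875 Hz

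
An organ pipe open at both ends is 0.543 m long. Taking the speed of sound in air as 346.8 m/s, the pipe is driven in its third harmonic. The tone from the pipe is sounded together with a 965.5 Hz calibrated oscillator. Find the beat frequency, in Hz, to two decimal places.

Open pipe: f_n = n·v/(2L) = 3·346.8/(2·0.543) = 958.0110 Hz.
f_beat = |958.0110 − 965.5| = 7.49 Hz.

7.49 Hz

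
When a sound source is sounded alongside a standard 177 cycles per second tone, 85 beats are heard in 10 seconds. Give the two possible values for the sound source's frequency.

Beat frequency = 85/10 = 8.5 Hz.
|f − 177| = 8.5, so f = 177 ± 8.5.

168.5 Hz or 185.5 Hz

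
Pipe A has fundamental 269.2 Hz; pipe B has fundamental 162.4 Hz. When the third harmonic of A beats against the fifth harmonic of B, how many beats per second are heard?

Third harmonic of the first: 3·269.2 = 807.6 Hz.
Fifth harmonic of the second: 5·162.4 = 812.0 Hz.
f_beat = |807.6 − 812.0| = 4.4 Hz.

4.4 Hz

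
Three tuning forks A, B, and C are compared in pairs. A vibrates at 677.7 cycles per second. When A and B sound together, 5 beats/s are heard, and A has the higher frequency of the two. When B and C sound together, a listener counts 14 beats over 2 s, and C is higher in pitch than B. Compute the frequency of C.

B is below A, so f_B = 677.7 − 5 = 672.7 Hz.
B–C: Beat frequency = 14/2 = 7 Hz.
C is above B, so f_C = 672.7 + 7 = 679.7 Hz.

679.7 Hz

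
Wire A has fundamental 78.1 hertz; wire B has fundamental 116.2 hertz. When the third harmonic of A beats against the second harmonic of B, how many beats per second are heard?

Third harmonic of the first: 3·78.1 = 234.3 Hz.
Second harmonic of the second: 2·116.2 = 232.4 Hz.
f_beat = |234.3 − 232.4| = 1.9 Hz.

1.9 Hz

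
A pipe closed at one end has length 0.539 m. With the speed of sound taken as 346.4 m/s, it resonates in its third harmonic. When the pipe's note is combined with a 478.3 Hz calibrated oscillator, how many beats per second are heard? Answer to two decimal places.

Closed pipe (odd harmonics): f_n = n·v/(4L) = 3·346.4/(4·0.539) = 482.0037 Hz.
f_beat = |482.0037 − 478.3| = 3.70 Hz.

3.70 Hz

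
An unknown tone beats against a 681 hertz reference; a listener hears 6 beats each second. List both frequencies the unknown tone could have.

675 Hz or 687 Hz

|f − 681| = 6, so f = 681 ± 6.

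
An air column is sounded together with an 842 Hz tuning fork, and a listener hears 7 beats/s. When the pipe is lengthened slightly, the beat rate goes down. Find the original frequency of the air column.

|f − 842| = 7, so the air column was at either 835 Hz or 849 Hz.
A longer pipe has a lower fundamental; the adjustment lowers the air column's frequency.
The beat rate fell, so the adjustment moved the air column toward 842 Hz — it must have started above the reference.

849 Hz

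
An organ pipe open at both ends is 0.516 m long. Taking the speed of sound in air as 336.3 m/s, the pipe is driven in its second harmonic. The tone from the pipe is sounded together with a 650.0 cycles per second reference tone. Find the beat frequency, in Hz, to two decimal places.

Open pipe: f_n = n·v/(2L) = 2·336.3/(2·0.516) = 651.7442 Hz.
f_beat = |651.7442 − 650.0| = 1.74 Hz.

1.74 Hz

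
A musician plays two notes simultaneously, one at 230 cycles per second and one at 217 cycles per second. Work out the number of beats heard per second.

f_beat = |f₁ − f₂|.
|230 − 217| = 13 Hz.

13 Hz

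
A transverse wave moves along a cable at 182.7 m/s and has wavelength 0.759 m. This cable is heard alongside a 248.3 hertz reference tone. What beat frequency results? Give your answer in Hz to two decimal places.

7.59 Hz

Source frequency f = v/λ = 182.7/0.759 = 240.7115 Hz.
f_beat = |240.7115 − 248.3| = 7.59 Hz.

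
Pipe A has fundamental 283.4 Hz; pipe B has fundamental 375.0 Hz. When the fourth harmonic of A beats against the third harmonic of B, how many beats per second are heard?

8.6 Hz

Fourth harmonic of the first: 4·283.4 = 1133.6 Hz.
Third harmonic of the second: 3·375.0 = 1125.0 Hz.
f_beat = |1133.6 − 1125.0| = 8.6 Hz.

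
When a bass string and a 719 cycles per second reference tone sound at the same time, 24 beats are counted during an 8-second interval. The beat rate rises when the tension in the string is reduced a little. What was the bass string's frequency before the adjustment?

Beat frequency = 24/8 = 3 Hz.
|f − 719| = 3, so the bass string was at either 716 Hz or 722 Hz.
Lower tension means lower frequency; the adjustment lowers the bass string's frequency.
The beat rate rose, so the adjustment moved the bass string further from 719 Hz — it was already below the reference.

716 Hz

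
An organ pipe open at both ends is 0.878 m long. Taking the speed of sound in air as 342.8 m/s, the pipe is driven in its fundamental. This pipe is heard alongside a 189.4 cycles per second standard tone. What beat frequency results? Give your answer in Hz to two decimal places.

Open pipe: f_n = n·v/(2L) = 1·342.8/(2·0.878) = 195.2164 Hz.
f_beat = |195.2164 − 189.4| = 5.82 Hz.

5.82 Hz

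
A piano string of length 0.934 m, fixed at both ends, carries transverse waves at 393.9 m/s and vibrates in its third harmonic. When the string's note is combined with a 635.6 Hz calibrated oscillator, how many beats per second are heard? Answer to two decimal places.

3.00 Hz

For a string fixed at both ends, f_n = n·v/(2L) = 3·393.9/(2·0.934) = 632.6017 Hz.
f_beat = |632.6017 − 635.6| = 3.00 Hz.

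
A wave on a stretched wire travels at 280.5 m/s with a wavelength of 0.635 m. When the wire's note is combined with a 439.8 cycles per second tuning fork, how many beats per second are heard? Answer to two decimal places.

1.93 Hz

Source frequency f = v/λ = 280.5/0.635 = 441.7323 Hz.
f_beat = |441.7323 − 439.8| = 1.93 Hz.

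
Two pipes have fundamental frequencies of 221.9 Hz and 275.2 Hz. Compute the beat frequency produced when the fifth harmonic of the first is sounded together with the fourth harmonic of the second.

8.7 Hz

Fifth harmonic of the first: 5·221.9 = 1109.5 Hz.
Fourth harmonic of the second: 4·275.2 = 1100.8 Hz.
f_beat = |1109.5 − 1100.8| = 8.7 Hz.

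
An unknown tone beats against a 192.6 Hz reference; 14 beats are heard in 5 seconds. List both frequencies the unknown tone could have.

189.8 Hz or 195.4 Hz

Beat frequency = 14/5 = 2.8 Hz.
|f − 192.6| = 2.8, so f = 192.6 ± 2.8.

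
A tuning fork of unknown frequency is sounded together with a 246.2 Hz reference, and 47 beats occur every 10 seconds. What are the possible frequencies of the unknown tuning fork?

241.5 Hz or 250.9 Hz

Beat frequency = 47/10 = 4.7 Hz.
|f − 246.2| = 4.7, so f = 246.2 ± 4.7.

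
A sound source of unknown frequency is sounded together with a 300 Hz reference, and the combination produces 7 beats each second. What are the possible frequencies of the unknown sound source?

|f − 300| = 7, so f = 300 ± 7.

293 Hz or 307 Hz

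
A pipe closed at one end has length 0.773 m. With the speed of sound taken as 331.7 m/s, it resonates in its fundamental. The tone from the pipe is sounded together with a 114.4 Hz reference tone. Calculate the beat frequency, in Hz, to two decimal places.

Closed pipe (odd harmonics): f_n = n·v/(4L) = 1·331.7/(4·0.773) = 107.2768 Hz.
f_beat = |107.2768 − 114.4| = 7.12 Hz.

7.12 Hz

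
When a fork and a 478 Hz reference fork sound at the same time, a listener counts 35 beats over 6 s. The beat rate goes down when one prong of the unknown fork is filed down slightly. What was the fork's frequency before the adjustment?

Beat frequency = 35/6 = 5.8333 Hz.
|f − 478| = 5.8333, so the fork was at either 472.1667 Hz or 483.8333 Hz.
Filing a prong removes mass and raises the fork's frequency; the adjustment raises the fork's frequency.
The beat rate fell, so the adjustment moved the fork toward 478 Hz — it must have started below the reference.

472.1667 Hz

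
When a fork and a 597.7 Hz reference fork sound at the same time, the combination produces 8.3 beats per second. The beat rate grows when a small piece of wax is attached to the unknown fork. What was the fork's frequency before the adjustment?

|f − 597.7| = 8.3, so the fork was at either 589.4 Hz or 606 Hz.
Loading a fork with wax lowers its frequency; the adjustment lowers the fork's frequency.
The beat rate rose, so the adjustment moved the fork further from 597.7 Hz — it was already below the reference.

589.4 Hz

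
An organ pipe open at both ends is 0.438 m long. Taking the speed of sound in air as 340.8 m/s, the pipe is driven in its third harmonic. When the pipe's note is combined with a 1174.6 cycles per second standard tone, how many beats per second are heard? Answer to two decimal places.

7.48 Hz

Open pipe: f_n = n·v/(2L) = 3·340.8/(2·0.438) = 1167.1233 Hz.
f_beat = |1167.1233 − 1174.6| = 7.48 Hz.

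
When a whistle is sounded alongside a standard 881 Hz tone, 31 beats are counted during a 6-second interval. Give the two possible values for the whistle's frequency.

875.8333 Hz or 886.1667 Hz

Beat frequency = 31/6 = 5.1667 Hz.
|f − 881| = 5.1667, so f = 881 ± 5.1667.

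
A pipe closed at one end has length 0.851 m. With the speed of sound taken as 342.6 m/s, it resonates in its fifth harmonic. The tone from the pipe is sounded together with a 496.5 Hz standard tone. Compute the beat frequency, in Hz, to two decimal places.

6.73 Hz

Closed pipe (odd harmonics): f_n = n·v/(4L) = 5·342.6/(4·0.851) = 503.2315 Hz.
f_beat = |503.2315 − 496.5| = 6.73 Hz.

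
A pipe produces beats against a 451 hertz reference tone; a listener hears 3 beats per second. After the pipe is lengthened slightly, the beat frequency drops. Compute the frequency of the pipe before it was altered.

|f − 451| = 3, so the pipe was at either 448 Hz or 454 Hz.
A longer pipe has a lower fundamental; the adjustment lowers the pipe's frequency.
The beat rate fell, so the adjustment moved the pipe toward 451 Hz — it must have started above the reference.

454 Hz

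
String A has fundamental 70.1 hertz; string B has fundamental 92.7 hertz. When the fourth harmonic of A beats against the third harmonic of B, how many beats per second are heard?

Fourth harmonic of the first: 4·70.1 = 280.4 Hz.
Third harmonic of the second: 3·92.7 = 278.1 Hz.
f_beat = |280.4 − 278.1| = 2.3 Hz.

2.3 Hz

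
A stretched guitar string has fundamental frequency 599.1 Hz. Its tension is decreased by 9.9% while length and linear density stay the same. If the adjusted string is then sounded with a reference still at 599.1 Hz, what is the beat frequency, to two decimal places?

30.43 Hz

For a string, f ∝ √T, so the new frequency is 599.1·√0.901 = 568.6718 Hz.
f_beat = |568.6718 − 599.1| = 30.43 Hz.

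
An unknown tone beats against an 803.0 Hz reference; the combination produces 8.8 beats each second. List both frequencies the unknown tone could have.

|f − 803.0| = 8.8, so f = 803.0 ± 8.8.

794.2 Hz or 811.8 Hz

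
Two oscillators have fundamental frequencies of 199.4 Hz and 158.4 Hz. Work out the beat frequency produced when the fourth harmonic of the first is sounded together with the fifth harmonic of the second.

5.6 Hz

Fourth harmonic of the first: 4·199.4 = 797.6 Hz.
Fifth harmonic of the second: 5·158.4 = 792.0 Hz.
f_beat = |797.6 − 792.0| = 5.6 Hz.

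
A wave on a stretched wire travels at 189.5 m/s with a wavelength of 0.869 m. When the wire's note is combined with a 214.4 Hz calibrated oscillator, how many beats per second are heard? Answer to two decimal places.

Source frequency f = v/λ = 189.5/0.869 = 218.0667 Hz.
f_beat = |218.0667 − 214.4| = 3.67 Hz.

3.67 Hz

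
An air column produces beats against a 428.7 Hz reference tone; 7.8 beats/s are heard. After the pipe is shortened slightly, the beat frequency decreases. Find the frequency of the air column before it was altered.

|f − 428.7| = 7.8, so the air column was at either 420.9 Hz or 436.5 Hz.
A shorter pipe has a higher fundamental; the adjustment raises the air column's frequency.
The beat rate fell, so the adjustment moved the air column toward 428.7 Hz — it must have started below the reference.

420.9 Hz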